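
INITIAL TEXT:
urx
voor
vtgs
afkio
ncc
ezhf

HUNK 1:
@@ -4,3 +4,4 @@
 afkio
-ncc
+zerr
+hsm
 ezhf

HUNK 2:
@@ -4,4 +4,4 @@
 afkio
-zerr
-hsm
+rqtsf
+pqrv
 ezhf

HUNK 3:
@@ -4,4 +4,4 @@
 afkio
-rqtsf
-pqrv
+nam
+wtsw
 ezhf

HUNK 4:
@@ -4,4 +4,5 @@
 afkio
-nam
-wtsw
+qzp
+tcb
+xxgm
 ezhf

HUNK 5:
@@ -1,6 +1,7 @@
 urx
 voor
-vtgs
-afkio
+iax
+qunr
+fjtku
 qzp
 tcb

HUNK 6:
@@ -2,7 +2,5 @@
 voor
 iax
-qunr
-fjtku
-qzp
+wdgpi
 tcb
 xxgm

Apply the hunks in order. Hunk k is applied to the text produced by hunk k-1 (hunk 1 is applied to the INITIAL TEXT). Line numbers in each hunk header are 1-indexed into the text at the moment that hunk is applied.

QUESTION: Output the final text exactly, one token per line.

Hunk 1: at line 4 remove [ncc] add [zerr,hsm] -> 7 lines: urx voor vtgs afkio zerr hsm ezhf
Hunk 2: at line 4 remove [zerr,hsm] add [rqtsf,pqrv] -> 7 lines: urx voor vtgs afkio rqtsf pqrv ezhf
Hunk 3: at line 4 remove [rqtsf,pqrv] add [nam,wtsw] -> 7 lines: urx voor vtgs afkio nam wtsw ezhf
Hunk 4: at line 4 remove [nam,wtsw] add [qzp,tcb,xxgm] -> 8 lines: urx voor vtgs afkio qzp tcb xxgm ezhf
Hunk 5: at line 1 remove [vtgs,afkio] add [iax,qunr,fjtku] -> 9 lines: urx voor iax qunr fjtku qzp tcb xxgm ezhf
Hunk 6: at line 2 remove [qunr,fjtku,qzp] add [wdgpi] -> 7 lines: urx voor iax wdgpi tcb xxgm ezhf

Answer: urx
voor
iax
wdgpi
tcb
xxgm
ezhf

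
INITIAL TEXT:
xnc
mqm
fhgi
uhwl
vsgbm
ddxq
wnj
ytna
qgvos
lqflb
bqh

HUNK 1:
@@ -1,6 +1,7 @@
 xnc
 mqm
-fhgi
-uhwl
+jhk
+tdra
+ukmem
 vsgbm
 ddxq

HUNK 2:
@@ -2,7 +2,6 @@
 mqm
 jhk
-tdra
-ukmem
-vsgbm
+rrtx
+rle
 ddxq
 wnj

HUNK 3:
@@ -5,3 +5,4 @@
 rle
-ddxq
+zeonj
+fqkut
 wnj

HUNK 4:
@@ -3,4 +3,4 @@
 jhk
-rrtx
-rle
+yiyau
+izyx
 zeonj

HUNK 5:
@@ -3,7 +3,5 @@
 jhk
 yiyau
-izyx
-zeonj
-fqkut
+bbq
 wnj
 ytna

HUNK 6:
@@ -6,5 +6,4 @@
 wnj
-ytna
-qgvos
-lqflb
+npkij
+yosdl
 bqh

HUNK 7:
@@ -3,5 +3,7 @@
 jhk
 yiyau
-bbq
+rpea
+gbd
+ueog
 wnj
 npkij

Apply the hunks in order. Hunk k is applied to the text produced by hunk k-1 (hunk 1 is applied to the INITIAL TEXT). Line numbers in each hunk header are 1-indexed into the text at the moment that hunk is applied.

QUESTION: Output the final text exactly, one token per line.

Answer: xnc
mqm
jhk
yiyau
rpea
gbd
ueog
wnj
npkij
yosdl
bqh

Derivation:
Hunk 1: at line 1 remove [fhgi,uhwl] add [jhk,tdra,ukmem] -> 12 lines: xnc mqm jhk tdra ukmem vsgbm ddxq wnj ytna qgvos lqflb bqh
Hunk 2: at line 2 remove [tdra,ukmem,vsgbm] add [rrtx,rle] -> 11 lines: xnc mqm jhk rrtx rle ddxq wnj ytna qgvos lqflb bqh
Hunk 3: at line 5 remove [ddxq] add [zeonj,fqkut] -> 12 lines: xnc mqm jhk rrtx rle zeonj fqkut wnj ytna qgvos lqflb bqh
Hunk 4: at line 3 remove [rrtx,rle] add [yiyau,izyx] -> 12 lines: xnc mqm jhk yiyau izyx zeonj fqkut wnj ytna qgvos lqflb bqh
Hunk 5: at line 3 remove [izyx,zeonj,fqkut] add [bbq] -> 10 lines: xnc mqm jhk yiyau bbq wnj ytna qgvos lqflb bqh
Hunk 6: at line 6 remove [ytna,qgvos,lqflb] add [npkij,yosdl] -> 9 lines: xnc mqm jhk yiyau bbq wnj npkij yosdl bqh
Hunk 7: at line 3 remove [bbq] add [rpea,gbd,ueog] -> 11 lines: xnc mqm jhk yiyau rpea gbd ueog wnj npkij yosdl bqh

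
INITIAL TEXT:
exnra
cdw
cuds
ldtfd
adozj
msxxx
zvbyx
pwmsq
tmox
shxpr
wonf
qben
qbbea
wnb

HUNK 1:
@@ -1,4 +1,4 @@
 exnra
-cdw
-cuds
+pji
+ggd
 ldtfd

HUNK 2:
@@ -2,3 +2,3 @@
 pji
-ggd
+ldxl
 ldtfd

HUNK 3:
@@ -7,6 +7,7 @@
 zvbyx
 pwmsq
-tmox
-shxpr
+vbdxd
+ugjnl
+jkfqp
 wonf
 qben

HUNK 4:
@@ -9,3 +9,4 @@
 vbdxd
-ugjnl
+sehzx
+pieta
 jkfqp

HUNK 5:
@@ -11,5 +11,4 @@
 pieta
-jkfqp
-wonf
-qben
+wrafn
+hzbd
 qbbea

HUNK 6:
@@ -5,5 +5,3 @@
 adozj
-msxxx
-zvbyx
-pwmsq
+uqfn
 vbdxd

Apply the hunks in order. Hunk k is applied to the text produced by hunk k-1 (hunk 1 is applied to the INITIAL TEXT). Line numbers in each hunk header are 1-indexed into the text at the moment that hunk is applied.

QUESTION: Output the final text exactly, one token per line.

Hunk 1: at line 1 remove [cdw,cuds] add [pji,ggd] -> 14 lines: exnra pji ggd ldtfd adozj msxxx zvbyx pwmsq tmox shxpr wonf qben qbbea wnb
Hunk 2: at line 2 remove [ggd] add [ldxl] -> 14 lines: exnra pji ldxl ldtfd adozj msxxx zvbyx pwmsq tmox shxpr wonf qben qbbea wnb
Hunk 3: at line 7 remove [tmox,shxpr] add [vbdxd,ugjnl,jkfqp] -> 15 lines: exnra pji ldxl ldtfd adozj msxxx zvbyx pwmsq vbdxd ugjnl jkfqp wonf qben qbbea wnb
Hunk 4: at line 9 remove [ugjnl] add [sehzx,pieta] -> 16 lines: exnra pji ldxl ldtfd adozj msxxx zvbyx pwmsq vbdxd sehzx pieta jkfqp wonf qben qbbea wnb
Hunk 5: at line 11 remove [jkfqp,wonf,qben] add [wrafn,hzbd] -> 15 lines: exnra pji ldxl ldtfd adozj msxxx zvbyx pwmsq vbdxd sehzx pieta wrafn hzbd qbbea wnb
Hunk 6: at line 5 remove [msxxx,zvbyx,pwmsq] add [uqfn] -> 13 lines: exnra pji ldxl ldtfd adozj uqfn vbdxd sehzx pieta wrafn hzbd qbbea wnb

Answer: exnra
pji
ldxl
ldtfd
adozj
uqfn
vbdxd
sehzx
pieta
wrafn
hzbd
qbbea
wnb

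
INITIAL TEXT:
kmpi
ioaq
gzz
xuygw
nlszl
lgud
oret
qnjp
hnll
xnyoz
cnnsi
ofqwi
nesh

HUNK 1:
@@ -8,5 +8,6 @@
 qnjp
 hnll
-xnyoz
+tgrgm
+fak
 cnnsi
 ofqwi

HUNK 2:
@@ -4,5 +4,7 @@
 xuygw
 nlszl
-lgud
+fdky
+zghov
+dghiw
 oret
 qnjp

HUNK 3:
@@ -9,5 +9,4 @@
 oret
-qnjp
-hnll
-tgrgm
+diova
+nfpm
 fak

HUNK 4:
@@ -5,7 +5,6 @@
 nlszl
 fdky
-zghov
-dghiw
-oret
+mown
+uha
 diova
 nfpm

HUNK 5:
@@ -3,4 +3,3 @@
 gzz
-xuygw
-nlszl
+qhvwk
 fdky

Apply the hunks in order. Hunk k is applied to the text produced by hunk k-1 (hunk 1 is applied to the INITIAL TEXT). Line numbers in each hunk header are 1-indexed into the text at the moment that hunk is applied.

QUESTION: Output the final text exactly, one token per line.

Hunk 1: at line 8 remove [xnyoz] add [tgrgm,fak] -> 14 lines: kmpi ioaq gzz xuygw nlszl lgud oret qnjp hnll tgrgm fak cnnsi ofqwi nesh
Hunk 2: at line 4 remove [lgud] add [fdky,zghov,dghiw] -> 16 lines: kmpi ioaq gzz xuygw nlszl fdky zghov dghiw oret qnjp hnll tgrgm fak cnnsi ofqwi nesh
Hunk 3: at line 9 remove [qnjp,hnll,tgrgm] add [diova,nfpm] -> 15 lines: kmpi ioaq gzz xuygw nlszl fdky zghov dghiw oret diova nfpm fak cnnsi ofqwi nesh
Hunk 4: at line 5 remove [zghov,dghiw,oret] add [mown,uha] -> 14 lines: kmpi ioaq gzz xuygw nlszl fdky mown uha diova nfpm fak cnnsi ofqwi nesh
Hunk 5: at line 3 remove [xuygw,nlszl] add [qhvwk] -> 13 lines: kmpi ioaq gzz qhvwk fdky mown uha diova nfpm fak cnnsi ofqwi nesh

Answer: kmpi
ioaq
gzz
qhvwk
fdky
mown
uha
diova
nfpm
fak
cnnsi
ofqwi
nesh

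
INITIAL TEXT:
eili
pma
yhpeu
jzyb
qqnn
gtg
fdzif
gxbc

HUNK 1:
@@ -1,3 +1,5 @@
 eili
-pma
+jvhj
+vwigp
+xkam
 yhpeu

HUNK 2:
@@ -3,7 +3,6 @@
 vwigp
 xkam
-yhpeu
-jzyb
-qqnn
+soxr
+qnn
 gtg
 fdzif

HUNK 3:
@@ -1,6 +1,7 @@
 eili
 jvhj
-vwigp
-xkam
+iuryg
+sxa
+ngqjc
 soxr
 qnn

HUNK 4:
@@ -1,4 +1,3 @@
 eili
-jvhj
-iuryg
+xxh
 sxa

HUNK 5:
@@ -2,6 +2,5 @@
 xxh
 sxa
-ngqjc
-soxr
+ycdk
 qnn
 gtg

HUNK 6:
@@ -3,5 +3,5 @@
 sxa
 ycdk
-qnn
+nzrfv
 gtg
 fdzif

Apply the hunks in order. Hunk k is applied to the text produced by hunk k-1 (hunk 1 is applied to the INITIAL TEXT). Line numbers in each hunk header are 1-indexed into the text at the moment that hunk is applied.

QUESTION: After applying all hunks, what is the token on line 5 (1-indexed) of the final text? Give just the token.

Hunk 1: at line 1 remove [pma] add [jvhj,vwigp,xkam] -> 10 lines: eili jvhj vwigp xkam yhpeu jzyb qqnn gtg fdzif gxbc
Hunk 2: at line 3 remove [yhpeu,jzyb,qqnn] add [soxr,qnn] -> 9 lines: eili jvhj vwigp xkam soxr qnn gtg fdzif gxbc
Hunk 3: at line 1 remove [vwigp,xkam] add [iuryg,sxa,ngqjc] -> 10 lines: eili jvhj iuryg sxa ngqjc soxr qnn gtg fdzif gxbc
Hunk 4: at line 1 remove [jvhj,iuryg] add [xxh] -> 9 lines: eili xxh sxa ngqjc soxr qnn gtg fdzif gxbc
Hunk 5: at line 2 remove [ngqjc,soxr] add [ycdk] -> 8 lines: eili xxh sxa ycdk qnn gtg fdzif gxbc
Hunk 6: at line 3 remove [qnn] add [nzrfv] -> 8 lines: eili xxh sxa ycdk nzrfv gtg fdzif gxbc
Final line 5: nzrfv

Answer: nzrfv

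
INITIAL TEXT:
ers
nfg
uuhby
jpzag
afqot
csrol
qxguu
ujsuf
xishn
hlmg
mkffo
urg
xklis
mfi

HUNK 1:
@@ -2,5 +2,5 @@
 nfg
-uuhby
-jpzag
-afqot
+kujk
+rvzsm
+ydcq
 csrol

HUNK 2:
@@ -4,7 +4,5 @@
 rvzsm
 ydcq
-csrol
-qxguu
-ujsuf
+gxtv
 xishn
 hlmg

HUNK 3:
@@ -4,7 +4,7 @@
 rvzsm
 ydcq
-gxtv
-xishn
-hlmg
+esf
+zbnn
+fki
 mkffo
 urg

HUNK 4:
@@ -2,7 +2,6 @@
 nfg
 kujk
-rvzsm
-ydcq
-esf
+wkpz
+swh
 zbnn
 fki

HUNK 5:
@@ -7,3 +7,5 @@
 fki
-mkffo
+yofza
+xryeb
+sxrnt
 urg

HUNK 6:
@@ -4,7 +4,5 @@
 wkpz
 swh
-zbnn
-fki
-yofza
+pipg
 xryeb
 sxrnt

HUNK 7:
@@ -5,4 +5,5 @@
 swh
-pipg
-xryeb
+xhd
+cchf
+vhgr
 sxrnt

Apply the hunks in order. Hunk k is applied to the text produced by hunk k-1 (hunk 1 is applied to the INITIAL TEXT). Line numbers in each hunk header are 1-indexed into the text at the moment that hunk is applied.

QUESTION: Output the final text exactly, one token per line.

Answer: ers
nfg
kujk
wkpz
swh
xhd
cchf
vhgr
sxrnt
urg
xklis
mfi

Derivation:
Hunk 1: at line 2 remove [uuhby,jpzag,afqot] add [kujk,rvzsm,ydcq] -> 14 lines: ers nfg kujk rvzsm ydcq csrol qxguu ujsuf xishn hlmg mkffo urg xklis mfi
Hunk 2: at line 4 remove [csrol,qxguu,ujsuf] add [gxtv] -> 12 lines: ers nfg kujk rvzsm ydcq gxtv xishn hlmg mkffo urg xklis mfi
Hunk 3: at line 4 remove [gxtv,xishn,hlmg] add [esf,zbnn,fki] -> 12 lines: ers nfg kujk rvzsm ydcq esf zbnn fki mkffo urg xklis mfi
Hunk 4: at line 2 remove [rvzsm,ydcq,esf] add [wkpz,swh] -> 11 lines: ers nfg kujk wkpz swh zbnn fki mkffo urg xklis mfi
Hunk 5: at line 7 remove [mkffo] add [yofza,xryeb,sxrnt] -> 13 lines: ers nfg kujk wkpz swh zbnn fki yofza xryeb sxrnt urg xklis mfi
Hunk 6: at line 4 remove [zbnn,fki,yofza] add [pipg] -> 11 lines: ers nfg kujk wkpz swh pipg xryeb sxrnt urg xklis mfi
Hunk 7: at line 5 remove [pipg,xryeb] add [xhd,cchf,vhgr] -> 12 lines: ers nfg kujk wkpz swh xhd cchf vhgr sxrnt urg xklis mfi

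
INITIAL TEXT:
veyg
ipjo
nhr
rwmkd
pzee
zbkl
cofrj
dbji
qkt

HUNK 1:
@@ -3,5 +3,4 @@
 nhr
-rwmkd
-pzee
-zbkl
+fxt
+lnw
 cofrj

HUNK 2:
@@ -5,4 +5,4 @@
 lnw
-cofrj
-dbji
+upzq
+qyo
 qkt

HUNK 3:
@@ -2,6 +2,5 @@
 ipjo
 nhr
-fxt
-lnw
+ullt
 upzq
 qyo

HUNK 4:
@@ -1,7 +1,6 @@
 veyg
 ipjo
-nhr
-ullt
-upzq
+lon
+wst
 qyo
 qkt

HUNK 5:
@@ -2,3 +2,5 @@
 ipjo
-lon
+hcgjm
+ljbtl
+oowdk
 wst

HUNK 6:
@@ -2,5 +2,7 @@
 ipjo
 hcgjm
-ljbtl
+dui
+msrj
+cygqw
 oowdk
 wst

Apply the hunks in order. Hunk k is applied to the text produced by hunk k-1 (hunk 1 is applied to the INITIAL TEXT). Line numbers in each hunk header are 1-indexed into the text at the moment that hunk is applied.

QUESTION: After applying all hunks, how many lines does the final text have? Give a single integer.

Hunk 1: at line 3 remove [rwmkd,pzee,zbkl] add [fxt,lnw] -> 8 lines: veyg ipjo nhr fxt lnw cofrj dbji qkt
Hunk 2: at line 5 remove [cofrj,dbji] add [upzq,qyo] -> 8 lines: veyg ipjo nhr fxt lnw upzq qyo qkt
Hunk 3: at line 2 remove [fxt,lnw] add [ullt] -> 7 lines: veyg ipjo nhr ullt upzq qyo qkt
Hunk 4: at line 1 remove [nhr,ullt,upzq] add [lon,wst] -> 6 lines: veyg ipjo lon wst qyo qkt
Hunk 5: at line 2 remove [lon] add [hcgjm,ljbtl,oowdk] -> 8 lines: veyg ipjo hcgjm ljbtl oowdk wst qyo qkt
Hunk 6: at line 2 remove [ljbtl] add [dui,msrj,cygqw] -> 10 lines: veyg ipjo hcgjm dui msrj cygqw oowdk wst qyo qkt
Final line count: 10

Answer: 10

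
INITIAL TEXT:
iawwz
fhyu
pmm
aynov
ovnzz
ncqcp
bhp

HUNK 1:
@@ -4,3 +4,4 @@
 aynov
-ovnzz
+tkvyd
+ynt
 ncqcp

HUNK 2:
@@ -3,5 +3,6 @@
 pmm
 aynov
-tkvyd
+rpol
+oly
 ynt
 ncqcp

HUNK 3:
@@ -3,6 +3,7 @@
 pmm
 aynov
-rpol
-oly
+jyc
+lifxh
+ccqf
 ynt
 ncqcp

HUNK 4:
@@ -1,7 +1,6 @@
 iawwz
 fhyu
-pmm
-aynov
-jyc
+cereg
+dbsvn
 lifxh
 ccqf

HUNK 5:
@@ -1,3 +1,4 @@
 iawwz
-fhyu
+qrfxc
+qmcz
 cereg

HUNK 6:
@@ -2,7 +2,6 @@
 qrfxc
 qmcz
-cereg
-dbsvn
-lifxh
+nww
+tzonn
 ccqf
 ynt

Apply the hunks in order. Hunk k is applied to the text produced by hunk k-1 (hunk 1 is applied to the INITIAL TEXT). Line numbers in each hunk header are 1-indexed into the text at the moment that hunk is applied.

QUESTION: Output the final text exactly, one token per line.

Hunk 1: at line 4 remove [ovnzz] add [tkvyd,ynt] -> 8 lines: iawwz fhyu pmm aynov tkvyd ynt ncqcp bhp
Hunk 2: at line 3 remove [tkvyd] add [rpol,oly] -> 9 lines: iawwz fhyu pmm aynov rpol oly ynt ncqcp bhp
Hunk 3: at line 3 remove [rpol,oly] add [jyc,lifxh,ccqf] -> 10 lines: iawwz fhyu pmm aynov jyc lifxh ccqf ynt ncqcp bhp
Hunk 4: at line 1 remove [pmm,aynov,jyc] add [cereg,dbsvn] -> 9 lines: iawwz fhyu cereg dbsvn lifxh ccqf ynt ncqcp bhp
Hunk 5: at line 1 remove [fhyu] add [qrfxc,qmcz] -> 10 lines: iawwz qrfxc qmcz cereg dbsvn lifxh ccqf ynt ncqcp bhp
Hunk 6: at line 2 remove [cereg,dbsvn,lifxh] add [nww,tzonn] -> 9 lines: iawwz qrfxc qmcz nww tzonn ccqf ynt ncqcp bhp

Answer: iawwz
qrfxc
qmcz
nww
tzonn
ccqf
ynt
ncqcp
bhp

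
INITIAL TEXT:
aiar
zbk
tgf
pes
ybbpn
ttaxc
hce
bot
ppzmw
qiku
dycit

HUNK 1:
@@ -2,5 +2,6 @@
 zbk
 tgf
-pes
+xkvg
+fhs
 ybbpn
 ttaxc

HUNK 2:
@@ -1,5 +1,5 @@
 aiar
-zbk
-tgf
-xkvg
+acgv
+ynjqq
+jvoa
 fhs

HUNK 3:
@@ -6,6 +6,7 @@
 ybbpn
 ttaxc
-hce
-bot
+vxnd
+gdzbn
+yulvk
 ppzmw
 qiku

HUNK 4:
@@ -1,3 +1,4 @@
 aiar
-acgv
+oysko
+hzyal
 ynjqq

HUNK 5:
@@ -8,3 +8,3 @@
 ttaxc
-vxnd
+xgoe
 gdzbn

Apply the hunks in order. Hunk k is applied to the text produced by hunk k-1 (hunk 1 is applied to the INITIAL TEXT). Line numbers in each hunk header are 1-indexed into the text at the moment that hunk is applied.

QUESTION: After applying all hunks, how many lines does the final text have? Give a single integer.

Hunk 1: at line 2 remove [pes] add [xkvg,fhs] -> 12 lines: aiar zbk tgf xkvg fhs ybbpn ttaxc hce bot ppzmw qiku dycit
Hunk 2: at line 1 remove [zbk,tgf,xkvg] add [acgv,ynjqq,jvoa] -> 12 lines: aiar acgv ynjqq jvoa fhs ybbpn ttaxc hce bot ppzmw qiku dycit
Hunk 3: at line 6 remove [hce,bot] add [vxnd,gdzbn,yulvk] -> 13 lines: aiar acgv ynjqq jvoa fhs ybbpn ttaxc vxnd gdzbn yulvk ppzmw qiku dycit
Hunk 4: at line 1 remove [acgv] add [oysko,hzyal] -> 14 lines: aiar oysko hzyal ynjqq jvoa fhs ybbpn ttaxc vxnd gdzbn yulvk ppzmw qiku dycit
Hunk 5: at line 8 remove [vxnd] add [xgoe] -> 14 lines: aiar oysko hzyal ynjqq jvoa fhs ybbpn ttaxc xgoe gdzbn yulvk ppzmw qiku dycit
Final line count: 14

Answer: 14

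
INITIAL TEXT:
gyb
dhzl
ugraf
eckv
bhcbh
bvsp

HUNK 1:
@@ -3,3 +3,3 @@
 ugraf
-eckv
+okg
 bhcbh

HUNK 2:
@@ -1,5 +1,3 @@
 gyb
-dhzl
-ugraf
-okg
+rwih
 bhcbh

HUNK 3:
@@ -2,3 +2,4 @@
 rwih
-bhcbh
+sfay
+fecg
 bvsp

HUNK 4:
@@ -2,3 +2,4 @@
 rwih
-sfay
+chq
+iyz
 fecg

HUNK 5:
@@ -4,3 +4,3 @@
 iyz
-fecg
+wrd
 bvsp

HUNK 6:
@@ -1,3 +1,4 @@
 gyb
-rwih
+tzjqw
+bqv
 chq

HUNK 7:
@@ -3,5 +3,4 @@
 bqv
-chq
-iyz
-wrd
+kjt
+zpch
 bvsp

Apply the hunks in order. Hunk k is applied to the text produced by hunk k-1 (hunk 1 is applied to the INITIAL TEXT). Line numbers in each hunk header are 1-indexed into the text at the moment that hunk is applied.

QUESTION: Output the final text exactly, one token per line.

Answer: gyb
tzjqw
bqv
kjt
zpch
bvsp

Derivation:
Hunk 1: at line 3 remove [eckv] add [okg] -> 6 lines: gyb dhzl ugraf okg bhcbh bvsp
Hunk 2: at line 1 remove [dhzl,ugraf,okg] add [rwih] -> 4 lines: gyb rwih bhcbh bvsp
Hunk 3: at line 2 remove [bhcbh] add [sfay,fecg] -> 5 lines: gyb rwih sfay fecg bvsp
Hunk 4: at line 2 remove [sfay] add [chq,iyz] -> 6 lines: gyb rwih chq iyz fecg bvsp
Hunk 5: at line 4 remove [fecg] add [wrd] -> 6 lines: gyb rwih chq iyz wrd bvsp
Hunk 6: at line 1 remove [rwih] add [tzjqw,bqv] -> 7 lines: gyb tzjqw bqv chq iyz wrd bvsp
Hunk 7: at line 3 remove [chq,iyz,wrd] add [kjt,zpch] -> 6 lines: gyb tzjqw bqv kjt zpch bvsp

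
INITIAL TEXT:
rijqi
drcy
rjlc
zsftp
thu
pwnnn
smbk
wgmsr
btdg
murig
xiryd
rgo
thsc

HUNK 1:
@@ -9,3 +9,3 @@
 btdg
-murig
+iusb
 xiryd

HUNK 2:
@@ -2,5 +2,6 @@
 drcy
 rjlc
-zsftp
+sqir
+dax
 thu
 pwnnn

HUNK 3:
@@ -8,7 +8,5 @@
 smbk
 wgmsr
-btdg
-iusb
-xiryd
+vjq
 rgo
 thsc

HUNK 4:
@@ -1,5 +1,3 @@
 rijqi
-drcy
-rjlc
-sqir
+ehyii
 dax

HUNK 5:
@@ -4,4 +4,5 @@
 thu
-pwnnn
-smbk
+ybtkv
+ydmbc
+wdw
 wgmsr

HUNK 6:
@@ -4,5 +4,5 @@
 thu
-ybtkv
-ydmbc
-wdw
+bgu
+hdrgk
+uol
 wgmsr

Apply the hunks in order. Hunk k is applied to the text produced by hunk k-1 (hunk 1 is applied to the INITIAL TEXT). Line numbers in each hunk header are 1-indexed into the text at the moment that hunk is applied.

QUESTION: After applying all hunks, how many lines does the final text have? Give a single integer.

Answer: 11

Derivation:
Hunk 1: at line 9 remove [murig] add [iusb] -> 13 lines: rijqi drcy rjlc zsftp thu pwnnn smbk wgmsr btdg iusb xiryd rgo thsc
Hunk 2: at line 2 remove [zsftp] add [sqir,dax] -> 14 lines: rijqi drcy rjlc sqir dax thu pwnnn smbk wgmsr btdg iusb xiryd rgo thsc
Hunk 3: at line 8 remove [btdg,iusb,xiryd] add [vjq] -> 12 lines: rijqi drcy rjlc sqir dax thu pwnnn smbk wgmsr vjq rgo thsc
Hunk 4: at line 1 remove [drcy,rjlc,sqir] add [ehyii] -> 10 lines: rijqi ehyii dax thu pwnnn smbk wgmsr vjq rgo thsc
Hunk 5: at line 4 remove [pwnnn,smbk] add [ybtkv,ydmbc,wdw] -> 11 lines: rijqi ehyii dax thu ybtkv ydmbc wdw wgmsr vjq rgo thsc
Hunk 6: at line 4 remove [ybtkv,ydmbc,wdw] add [bgu,hdrgk,uol] -> 11 lines: rijqi ehyii dax thu bgu hdrgk uol wgmsr vjq rgo thsc
Final line count: 11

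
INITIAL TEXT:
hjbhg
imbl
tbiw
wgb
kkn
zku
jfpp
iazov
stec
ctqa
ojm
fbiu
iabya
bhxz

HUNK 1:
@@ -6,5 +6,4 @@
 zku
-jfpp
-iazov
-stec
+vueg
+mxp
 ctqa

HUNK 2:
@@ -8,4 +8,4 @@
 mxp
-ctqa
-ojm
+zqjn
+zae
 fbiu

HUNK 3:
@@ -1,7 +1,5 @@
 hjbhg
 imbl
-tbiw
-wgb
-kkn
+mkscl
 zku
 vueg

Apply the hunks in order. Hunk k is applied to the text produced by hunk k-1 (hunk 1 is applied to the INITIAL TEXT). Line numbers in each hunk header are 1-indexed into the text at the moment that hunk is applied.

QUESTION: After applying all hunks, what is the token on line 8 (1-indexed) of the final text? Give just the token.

Hunk 1: at line 6 remove [jfpp,iazov,stec] add [vueg,mxp] -> 13 lines: hjbhg imbl tbiw wgb kkn zku vueg mxp ctqa ojm fbiu iabya bhxz
Hunk 2: at line 8 remove [ctqa,ojm] add [zqjn,zae] -> 13 lines: hjbhg imbl tbiw wgb kkn zku vueg mxp zqjn zae fbiu iabya bhxz
Hunk 3: at line 1 remove [tbiw,wgb,kkn] add [mkscl] -> 11 lines: hjbhg imbl mkscl zku vueg mxp zqjn zae fbiu iabya bhxz
Final line 8: zae

Answer: zae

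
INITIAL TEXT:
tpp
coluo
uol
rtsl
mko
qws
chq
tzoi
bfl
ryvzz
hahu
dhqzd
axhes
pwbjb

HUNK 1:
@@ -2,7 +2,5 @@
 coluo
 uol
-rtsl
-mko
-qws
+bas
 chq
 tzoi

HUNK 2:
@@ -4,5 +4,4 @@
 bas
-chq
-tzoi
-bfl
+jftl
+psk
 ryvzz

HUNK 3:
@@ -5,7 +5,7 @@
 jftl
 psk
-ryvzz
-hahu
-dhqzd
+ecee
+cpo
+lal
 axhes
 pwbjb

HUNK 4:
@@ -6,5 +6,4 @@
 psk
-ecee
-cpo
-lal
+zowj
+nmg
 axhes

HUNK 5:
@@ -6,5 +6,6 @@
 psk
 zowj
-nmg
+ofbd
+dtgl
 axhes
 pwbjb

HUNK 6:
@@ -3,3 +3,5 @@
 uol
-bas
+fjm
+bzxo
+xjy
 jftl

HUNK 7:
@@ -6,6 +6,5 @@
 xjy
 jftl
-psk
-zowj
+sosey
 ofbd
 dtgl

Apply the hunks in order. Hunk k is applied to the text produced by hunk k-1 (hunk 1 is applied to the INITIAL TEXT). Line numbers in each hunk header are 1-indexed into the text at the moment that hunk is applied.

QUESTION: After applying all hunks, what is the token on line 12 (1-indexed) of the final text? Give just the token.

Hunk 1: at line 2 remove [rtsl,mko,qws] add [bas] -> 12 lines: tpp coluo uol bas chq tzoi bfl ryvzz hahu dhqzd axhes pwbjb
Hunk 2: at line 4 remove [chq,tzoi,bfl] add [jftl,psk] -> 11 lines: tpp coluo uol bas jftl psk ryvzz hahu dhqzd axhes pwbjb
Hunk 3: at line 5 remove [ryvzz,hahu,dhqzd] add [ecee,cpo,lal] -> 11 lines: tpp coluo uol bas jftl psk ecee cpo lal axhes pwbjb
Hunk 4: at line 6 remove [ecee,cpo,lal] add [zowj,nmg] -> 10 lines: tpp coluo uol bas jftl psk zowj nmg axhes pwbjb
Hunk 5: at line 6 remove [nmg] add [ofbd,dtgl] -> 11 lines: tpp coluo uol bas jftl psk zowj ofbd dtgl axhes pwbjb
Hunk 6: at line 3 remove [bas] add [fjm,bzxo,xjy] -> 13 lines: tpp coluo uol fjm bzxo xjy jftl psk zowj ofbd dtgl axhes pwbjb
Hunk 7: at line 6 remove [psk,zowj] add [sosey] -> 12 lines: tpp coluo uol fjm bzxo xjy jftl sosey ofbd dtgl axhes pwbjb
Final line 12: pwbjb

Answer: pwbjb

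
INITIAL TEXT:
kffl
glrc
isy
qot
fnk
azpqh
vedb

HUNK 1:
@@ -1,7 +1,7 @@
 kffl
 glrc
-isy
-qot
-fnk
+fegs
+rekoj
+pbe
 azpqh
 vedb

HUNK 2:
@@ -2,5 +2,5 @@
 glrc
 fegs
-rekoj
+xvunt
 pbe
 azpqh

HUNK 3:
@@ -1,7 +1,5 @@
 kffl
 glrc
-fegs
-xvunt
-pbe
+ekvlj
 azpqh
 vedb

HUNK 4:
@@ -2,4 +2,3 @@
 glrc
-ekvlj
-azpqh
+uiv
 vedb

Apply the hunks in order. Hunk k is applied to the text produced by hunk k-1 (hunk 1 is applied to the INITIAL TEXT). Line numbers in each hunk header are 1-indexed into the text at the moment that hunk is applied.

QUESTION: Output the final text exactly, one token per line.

Answer: kffl
glrc
uiv
vedb

Derivation:
Hunk 1: at line 1 remove [isy,qot,fnk] add [fegs,rekoj,pbe] -> 7 lines: kffl glrc fegs rekoj pbe azpqh vedb
Hunk 2: at line 2 remove [rekoj] add [xvunt] -> 7 lines: kffl glrc fegs xvunt pbe azpqh vedb
Hunk 3: at line 1 remove [fegs,xvunt,pbe] add [ekvlj] -> 5 lines: kffl glrc ekvlj azpqh vedb
Hunk 4: at line 2 remove [ekvlj,azpqh] add [uiv] -> 4 lines: kffl glrc uiv vedb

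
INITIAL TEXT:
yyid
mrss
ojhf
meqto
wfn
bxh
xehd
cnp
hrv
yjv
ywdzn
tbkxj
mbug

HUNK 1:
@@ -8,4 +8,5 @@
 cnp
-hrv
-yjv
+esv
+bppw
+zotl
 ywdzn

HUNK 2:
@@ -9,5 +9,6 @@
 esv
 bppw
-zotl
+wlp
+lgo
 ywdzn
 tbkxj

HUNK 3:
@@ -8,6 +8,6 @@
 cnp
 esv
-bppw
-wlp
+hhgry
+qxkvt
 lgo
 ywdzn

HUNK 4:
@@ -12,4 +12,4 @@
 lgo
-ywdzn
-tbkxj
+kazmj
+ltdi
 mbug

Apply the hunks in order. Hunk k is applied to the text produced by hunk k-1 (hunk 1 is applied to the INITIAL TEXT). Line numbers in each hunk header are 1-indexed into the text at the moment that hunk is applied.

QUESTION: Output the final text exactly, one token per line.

Hunk 1: at line 8 remove [hrv,yjv] add [esv,bppw,zotl] -> 14 lines: yyid mrss ojhf meqto wfn bxh xehd cnp esv bppw zotl ywdzn tbkxj mbug
Hunk 2: at line 9 remove [zotl] add [wlp,lgo] -> 15 lines: yyid mrss ojhf meqto wfn bxh xehd cnp esv bppw wlp lgo ywdzn tbkxj mbug
Hunk 3: at line 8 remove [bppw,wlp] add [hhgry,qxkvt] -> 15 lines: yyid mrss ojhf meqto wfn bxh xehd cnp esv hhgry qxkvt lgo ywdzn tbkxj mbug
Hunk 4: at line 12 remove [ywdzn,tbkxj] add [kazmj,ltdi] -> 15 lines: yyid mrss ojhf meqto wfn bxh xehd cnp esv hhgry qxkvt lgo kazmj ltdi mbug

Answer: yyid
mrss
ojhf
meqto
wfn
bxh
xehd
cnp
esv
hhgry
qxkvt
lgo
kazmj
ltdi
mbug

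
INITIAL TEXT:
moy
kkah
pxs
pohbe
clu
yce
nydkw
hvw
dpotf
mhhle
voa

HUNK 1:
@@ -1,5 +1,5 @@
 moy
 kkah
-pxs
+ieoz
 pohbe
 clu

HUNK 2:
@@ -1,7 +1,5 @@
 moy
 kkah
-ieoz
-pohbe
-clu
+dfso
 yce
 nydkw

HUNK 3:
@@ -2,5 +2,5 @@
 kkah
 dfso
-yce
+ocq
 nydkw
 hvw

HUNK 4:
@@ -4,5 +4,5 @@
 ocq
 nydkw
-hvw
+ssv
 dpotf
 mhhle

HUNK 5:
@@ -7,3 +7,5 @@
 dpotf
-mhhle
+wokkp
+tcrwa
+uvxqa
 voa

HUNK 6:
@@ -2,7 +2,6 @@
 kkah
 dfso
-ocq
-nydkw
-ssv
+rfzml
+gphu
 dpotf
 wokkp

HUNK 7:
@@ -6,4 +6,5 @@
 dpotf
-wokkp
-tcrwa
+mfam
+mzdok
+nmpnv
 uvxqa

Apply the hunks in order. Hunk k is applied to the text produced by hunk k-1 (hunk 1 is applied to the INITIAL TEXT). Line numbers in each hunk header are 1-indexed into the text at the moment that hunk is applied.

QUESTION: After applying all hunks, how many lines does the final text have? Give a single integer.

Hunk 1: at line 1 remove [pxs] add [ieoz] -> 11 lines: moy kkah ieoz pohbe clu yce nydkw hvw dpotf mhhle voa
Hunk 2: at line 1 remove [ieoz,pohbe,clu] add [dfso] -> 9 lines: moy kkah dfso yce nydkw hvw dpotf mhhle voa
Hunk 3: at line 2 remove [yce] add [ocq] -> 9 lines: moy kkah dfso ocq nydkw hvw dpotf mhhle voa
Hunk 4: at line 4 remove [hvw] add [ssv] -> 9 lines: moy kkah dfso ocq nydkw ssv dpotf mhhle voa
Hunk 5: at line 7 remove [mhhle] add [wokkp,tcrwa,uvxqa] -> 11 lines: moy kkah dfso ocq nydkw ssv dpotf wokkp tcrwa uvxqa voa
Hunk 6: at line 2 remove [ocq,nydkw,ssv] add [rfzml,gphu] -> 10 lines: moy kkah dfso rfzml gphu dpotf wokkp tcrwa uvxqa voa
Hunk 7: at line 6 remove [wokkp,tcrwa] add [mfam,mzdok,nmpnv] -> 11 lines: moy kkah dfso rfzml gphu dpotf mfam mzdok nmpnv uvxqa voa
Final line count: 11

Answer: 11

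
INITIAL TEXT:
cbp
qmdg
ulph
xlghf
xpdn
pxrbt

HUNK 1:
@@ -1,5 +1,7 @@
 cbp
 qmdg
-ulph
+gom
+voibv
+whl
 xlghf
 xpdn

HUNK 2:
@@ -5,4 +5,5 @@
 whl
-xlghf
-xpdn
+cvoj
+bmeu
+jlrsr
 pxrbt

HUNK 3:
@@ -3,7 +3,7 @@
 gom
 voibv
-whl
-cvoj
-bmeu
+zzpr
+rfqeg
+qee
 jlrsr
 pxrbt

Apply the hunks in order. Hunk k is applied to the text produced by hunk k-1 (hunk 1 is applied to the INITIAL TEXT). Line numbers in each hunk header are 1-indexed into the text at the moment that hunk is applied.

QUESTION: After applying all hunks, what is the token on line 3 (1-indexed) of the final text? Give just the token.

Answer: gom

Derivation:
Hunk 1: at line 1 remove [ulph] add [gom,voibv,whl] -> 8 lines: cbp qmdg gom voibv whl xlghf xpdn pxrbt
Hunk 2: at line 5 remove [xlghf,xpdn] add [cvoj,bmeu,jlrsr] -> 9 lines: cbp qmdg gom voibv whl cvoj bmeu jlrsr pxrbt
Hunk 3: at line 3 remove [whl,cvoj,bmeu] add [zzpr,rfqeg,qee] -> 9 lines: cbp qmdg gom voibv zzpr rfqeg qee jlrsr pxrbt
Final line 3: gom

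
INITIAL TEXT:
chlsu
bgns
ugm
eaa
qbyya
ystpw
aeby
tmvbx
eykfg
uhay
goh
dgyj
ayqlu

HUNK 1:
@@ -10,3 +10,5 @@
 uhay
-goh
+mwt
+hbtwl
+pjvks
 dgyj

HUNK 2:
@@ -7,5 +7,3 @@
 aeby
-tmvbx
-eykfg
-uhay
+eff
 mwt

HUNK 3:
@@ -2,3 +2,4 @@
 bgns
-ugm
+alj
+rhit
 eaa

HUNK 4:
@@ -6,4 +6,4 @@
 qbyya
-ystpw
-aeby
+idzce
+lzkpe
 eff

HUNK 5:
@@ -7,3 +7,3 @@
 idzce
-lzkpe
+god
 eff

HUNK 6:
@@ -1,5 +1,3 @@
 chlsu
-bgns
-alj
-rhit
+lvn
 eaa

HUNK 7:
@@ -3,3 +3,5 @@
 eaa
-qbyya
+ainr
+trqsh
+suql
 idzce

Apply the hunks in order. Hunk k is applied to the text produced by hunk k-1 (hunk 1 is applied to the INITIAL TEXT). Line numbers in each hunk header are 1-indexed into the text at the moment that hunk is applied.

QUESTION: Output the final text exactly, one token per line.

Answer: chlsu
lvn
eaa
ainr
trqsh
suql
idzce
god
eff
mwt
hbtwl
pjvks
dgyj
ayqlu

Derivation:
Hunk 1: at line 10 remove [goh] add [mwt,hbtwl,pjvks] -> 15 lines: chlsu bgns ugm eaa qbyya ystpw aeby tmvbx eykfg uhay mwt hbtwl pjvks dgyj ayqlu
Hunk 2: at line 7 remove [tmvbx,eykfg,uhay] add [eff] -> 13 lines: chlsu bgns ugm eaa qbyya ystpw aeby eff mwt hbtwl pjvks dgyj ayqlu
Hunk 3: at line 2 remove [ugm] add [alj,rhit] -> 14 lines: chlsu bgns alj rhit eaa qbyya ystpw aeby eff mwt hbtwl pjvks dgyj ayqlu
Hunk 4: at line 6 remove [ystpw,aeby] add [idzce,lzkpe] -> 14 lines: chlsu bgns alj rhit eaa qbyya idzce lzkpe eff mwt hbtwl pjvks dgyj ayqlu
Hunk 5: at line 7 remove [lzkpe] add [god] -> 14 lines: chlsu bgns alj rhit eaa qbyya idzce god eff mwt hbtwl pjvks dgyj ayqlu
Hunk 6: at line 1 remove [bgns,alj,rhit] add [lvn] -> 12 lines: chlsu lvn eaa qbyya idzce god eff mwt hbtwl pjvks dgyj ayqlu
Hunk 7: at line 3 remove [qbyya] add [ainr,trqsh,suql] -> 14 lines: chlsu lvn eaa ainr trqsh suql idzce god eff mwt hbtwl pjvks dgyj ayqlu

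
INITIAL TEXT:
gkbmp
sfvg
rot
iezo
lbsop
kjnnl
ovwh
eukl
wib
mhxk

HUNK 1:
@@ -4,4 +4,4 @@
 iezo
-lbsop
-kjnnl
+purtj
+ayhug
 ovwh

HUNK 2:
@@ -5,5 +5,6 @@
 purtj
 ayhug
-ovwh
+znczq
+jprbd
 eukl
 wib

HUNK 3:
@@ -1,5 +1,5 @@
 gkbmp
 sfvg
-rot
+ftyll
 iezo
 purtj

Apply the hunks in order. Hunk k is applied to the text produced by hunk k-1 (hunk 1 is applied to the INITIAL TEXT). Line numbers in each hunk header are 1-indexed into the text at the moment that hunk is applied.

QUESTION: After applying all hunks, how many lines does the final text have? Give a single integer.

Answer: 11

Derivation:
Hunk 1: at line 4 remove [lbsop,kjnnl] add [purtj,ayhug] -> 10 lines: gkbmp sfvg rot iezo purtj ayhug ovwh eukl wib mhxk
Hunk 2: at line 5 remove [ovwh] add [znczq,jprbd] -> 11 lines: gkbmp sfvg rot iezo purtj ayhug znczq jprbd eukl wib mhxk
Hunk 3: at line 1 remove [rot] add [ftyll] -> 11 lines: gkbmp sfvg ftyll iezo purtj ayhug znczq jprbd eukl wib mhxk
Final line count: 11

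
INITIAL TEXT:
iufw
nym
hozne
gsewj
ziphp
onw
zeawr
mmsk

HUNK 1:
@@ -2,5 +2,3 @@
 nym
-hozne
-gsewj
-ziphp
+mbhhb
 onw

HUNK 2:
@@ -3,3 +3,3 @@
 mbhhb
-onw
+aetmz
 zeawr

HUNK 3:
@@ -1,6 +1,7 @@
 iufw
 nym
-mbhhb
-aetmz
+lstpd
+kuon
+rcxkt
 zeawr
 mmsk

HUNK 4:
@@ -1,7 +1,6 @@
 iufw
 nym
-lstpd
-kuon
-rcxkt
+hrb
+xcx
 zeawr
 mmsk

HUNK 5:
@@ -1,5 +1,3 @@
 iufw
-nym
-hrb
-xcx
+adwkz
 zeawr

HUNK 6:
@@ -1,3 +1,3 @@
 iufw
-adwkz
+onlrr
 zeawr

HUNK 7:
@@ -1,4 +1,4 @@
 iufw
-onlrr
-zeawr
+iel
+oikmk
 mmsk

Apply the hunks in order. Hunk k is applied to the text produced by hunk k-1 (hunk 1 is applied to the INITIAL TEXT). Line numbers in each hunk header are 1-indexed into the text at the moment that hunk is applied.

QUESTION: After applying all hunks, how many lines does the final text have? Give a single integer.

Answer: 4

Derivation:
Hunk 1: at line 2 remove [hozne,gsewj,ziphp] add [mbhhb] -> 6 lines: iufw nym mbhhb onw zeawr mmsk
Hunk 2: at line 3 remove [onw] add [aetmz] -> 6 lines: iufw nym mbhhb aetmz zeawr mmsk
Hunk 3: at line 1 remove [mbhhb,aetmz] add [lstpd,kuon,rcxkt] -> 7 lines: iufw nym lstpd kuon rcxkt zeawr mmsk
Hunk 4: at line 1 remove [lstpd,kuon,rcxkt] add [hrb,xcx] -> 6 lines: iufw nym hrb xcx zeawr mmsk
Hunk 5: at line 1 remove [nym,hrb,xcx] add [adwkz] -> 4 lines: iufw adwkz zeawr mmsk
Hunk 6: at line 1 remove [adwkz] add [onlrr] -> 4 lines: iufw onlrr zeawr mmsk
Hunk 7: at line 1 remove [onlrr,zeawr] add [iel,oikmk] -> 4 lines: iufw iel oikmk mmsk
Final line count: 4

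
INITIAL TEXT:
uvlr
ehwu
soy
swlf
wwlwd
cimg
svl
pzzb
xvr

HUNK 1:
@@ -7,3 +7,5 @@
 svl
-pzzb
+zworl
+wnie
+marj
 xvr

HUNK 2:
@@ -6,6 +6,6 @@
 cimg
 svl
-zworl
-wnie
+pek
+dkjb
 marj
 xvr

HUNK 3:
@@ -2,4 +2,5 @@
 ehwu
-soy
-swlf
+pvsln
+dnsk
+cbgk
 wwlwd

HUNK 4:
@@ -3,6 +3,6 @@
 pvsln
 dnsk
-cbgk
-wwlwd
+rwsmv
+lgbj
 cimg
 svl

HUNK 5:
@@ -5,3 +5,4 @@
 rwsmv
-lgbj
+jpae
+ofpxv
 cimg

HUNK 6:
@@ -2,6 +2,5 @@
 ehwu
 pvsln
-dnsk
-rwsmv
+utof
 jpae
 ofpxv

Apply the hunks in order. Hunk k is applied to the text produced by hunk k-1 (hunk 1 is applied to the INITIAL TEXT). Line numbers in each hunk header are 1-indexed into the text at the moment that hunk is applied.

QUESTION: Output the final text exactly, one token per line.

Hunk 1: at line 7 remove [pzzb] add [zworl,wnie,marj] -> 11 lines: uvlr ehwu soy swlf wwlwd cimg svl zworl wnie marj xvr
Hunk 2: at line 6 remove [zworl,wnie] add [pek,dkjb] -> 11 lines: uvlr ehwu soy swlf wwlwd cimg svl pek dkjb marj xvr
Hunk 3: at line 2 remove [soy,swlf] add [pvsln,dnsk,cbgk] -> 12 lines: uvlr ehwu pvsln dnsk cbgk wwlwd cimg svl pek dkjb marj xvr
Hunk 4: at line 3 remove [cbgk,wwlwd] add [rwsmv,lgbj] -> 12 lines: uvlr ehwu pvsln dnsk rwsmv lgbj cimg svl pek dkjb marj xvr
Hunk 5: at line 5 remove [lgbj] add [jpae,ofpxv] -> 13 lines: uvlr ehwu pvsln dnsk rwsmv jpae ofpxv cimg svl pek dkjb marj xvr
Hunk 6: at line 2 remove [dnsk,rwsmv] add [utof] -> 12 lines: uvlr ehwu pvsln utof jpae ofpxv cimg svl pek dkjb marj xvr

Answer: uvlr
ehwu
pvsln
utof
jpae
ofpxv
cimg
svl
pek
dkjb
marj
xvr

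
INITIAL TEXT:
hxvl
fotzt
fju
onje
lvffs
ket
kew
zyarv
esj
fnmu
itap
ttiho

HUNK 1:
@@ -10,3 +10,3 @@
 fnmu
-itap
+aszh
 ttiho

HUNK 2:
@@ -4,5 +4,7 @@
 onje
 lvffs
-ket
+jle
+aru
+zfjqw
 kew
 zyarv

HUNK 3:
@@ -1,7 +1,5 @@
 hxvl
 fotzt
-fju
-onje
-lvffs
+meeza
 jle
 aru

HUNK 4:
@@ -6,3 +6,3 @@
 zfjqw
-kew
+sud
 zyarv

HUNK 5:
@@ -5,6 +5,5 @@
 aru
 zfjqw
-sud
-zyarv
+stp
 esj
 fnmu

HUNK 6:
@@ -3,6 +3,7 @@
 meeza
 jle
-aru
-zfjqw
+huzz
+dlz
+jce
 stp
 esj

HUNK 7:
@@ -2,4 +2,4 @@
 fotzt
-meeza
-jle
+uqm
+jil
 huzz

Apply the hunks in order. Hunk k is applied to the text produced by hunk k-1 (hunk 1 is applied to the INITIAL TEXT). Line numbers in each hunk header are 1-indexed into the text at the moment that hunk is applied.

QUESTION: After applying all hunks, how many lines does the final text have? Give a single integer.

Hunk 1: at line 10 remove [itap] add [aszh] -> 12 lines: hxvl fotzt fju onje lvffs ket kew zyarv esj fnmu aszh ttiho
Hunk 2: at line 4 remove [ket] add [jle,aru,zfjqw] -> 14 lines: hxvl fotzt fju onje lvffs jle aru zfjqw kew zyarv esj fnmu aszh ttiho
Hunk 3: at line 1 remove [fju,onje,lvffs] add [meeza] -> 12 lines: hxvl fotzt meeza jle aru zfjqw kew zyarv esj fnmu aszh ttiho
Hunk 4: at line 6 remove [kew] add [sud] -> 12 lines: hxvl fotzt meeza jle aru zfjqw sud zyarv esj fnmu aszh ttiho
Hunk 5: at line 5 remove [sud,zyarv] add [stp] -> 11 lines: hxvl fotzt meeza jle aru zfjqw stp esj fnmu aszh ttiho
Hunk 6: at line 3 remove [aru,zfjqw] add [huzz,dlz,jce] -> 12 lines: hxvl fotzt meeza jle huzz dlz jce stp esj fnmu aszh ttiho
Hunk 7: at line 2 remove [meeza,jle] add [uqm,jil] -> 12 lines: hxvl fotzt uqm jil huzz dlz jce stp esj fnmu aszh ttiho
Final line count: 12

Answer: 12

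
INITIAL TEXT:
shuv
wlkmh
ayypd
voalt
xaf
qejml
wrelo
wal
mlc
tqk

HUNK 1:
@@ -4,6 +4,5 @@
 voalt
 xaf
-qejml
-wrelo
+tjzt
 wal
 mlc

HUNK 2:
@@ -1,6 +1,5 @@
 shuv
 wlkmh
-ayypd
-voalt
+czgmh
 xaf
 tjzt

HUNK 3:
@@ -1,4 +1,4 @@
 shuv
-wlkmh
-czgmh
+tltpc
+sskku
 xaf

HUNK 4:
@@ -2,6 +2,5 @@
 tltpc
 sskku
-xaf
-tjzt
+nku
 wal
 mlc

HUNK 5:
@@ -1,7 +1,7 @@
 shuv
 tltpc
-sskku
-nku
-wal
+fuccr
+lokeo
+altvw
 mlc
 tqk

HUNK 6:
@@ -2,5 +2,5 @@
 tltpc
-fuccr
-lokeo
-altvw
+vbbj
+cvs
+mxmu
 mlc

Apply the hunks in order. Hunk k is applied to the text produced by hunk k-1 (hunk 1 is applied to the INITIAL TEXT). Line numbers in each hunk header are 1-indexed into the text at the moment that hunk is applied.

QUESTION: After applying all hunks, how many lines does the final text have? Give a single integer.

Hunk 1: at line 4 remove [qejml,wrelo] add [tjzt] -> 9 lines: shuv wlkmh ayypd voalt xaf tjzt wal mlc tqk
Hunk 2: at line 1 remove [ayypd,voalt] add [czgmh] -> 8 lines: shuv wlkmh czgmh xaf tjzt wal mlc tqk
Hunk 3: at line 1 remove [wlkmh,czgmh] add [tltpc,sskku] -> 8 lines: shuv tltpc sskku xaf tjzt wal mlc tqk
Hunk 4: at line 2 remove [xaf,tjzt] add [nku] -> 7 lines: shuv tltpc sskku nku wal mlc tqk
Hunk 5: at line 1 remove [sskku,nku,wal] add [fuccr,lokeo,altvw] -> 7 lines: shuv tltpc fuccr lokeo altvw mlc tqk
Hunk 6: at line 2 remove [fuccr,lokeo,altvw] add [vbbj,cvs,mxmu] -> 7 lines: shuv tltpc vbbj cvs mxmu mlc tqk
Final line count: 7

Answer: 7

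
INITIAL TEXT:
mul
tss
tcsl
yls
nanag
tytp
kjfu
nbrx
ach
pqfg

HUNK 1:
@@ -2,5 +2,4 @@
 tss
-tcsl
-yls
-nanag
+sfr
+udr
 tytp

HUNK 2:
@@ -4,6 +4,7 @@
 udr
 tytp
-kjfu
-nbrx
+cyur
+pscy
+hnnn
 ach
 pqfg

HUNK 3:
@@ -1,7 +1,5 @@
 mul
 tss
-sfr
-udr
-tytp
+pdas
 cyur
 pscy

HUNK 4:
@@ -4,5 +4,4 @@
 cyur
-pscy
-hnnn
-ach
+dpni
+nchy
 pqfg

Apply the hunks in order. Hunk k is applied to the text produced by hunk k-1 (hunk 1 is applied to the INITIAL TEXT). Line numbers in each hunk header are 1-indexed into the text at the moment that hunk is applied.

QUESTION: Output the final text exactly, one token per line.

Answer: mul
tss
pdas
cyur
dpni
nchy
pqfg

Derivation:
Hunk 1: at line 2 remove [tcsl,yls,nanag] add [sfr,udr] -> 9 lines: mul tss sfr udr tytp kjfu nbrx ach pqfg
Hunk 2: at line 4 remove [kjfu,nbrx] add [cyur,pscy,hnnn] -> 10 lines: mul tss sfr udr tytp cyur pscy hnnn ach pqfg
Hunk 3: at line 1 remove [sfr,udr,tytp] add [pdas] -> 8 lines: mul tss pdas cyur pscy hnnn ach pqfg
Hunk 4: at line 4 remove [pscy,hnnn,ach] add [dpni,nchy] -> 7 lines: mul tss pdas cyur dpni nchy pqfg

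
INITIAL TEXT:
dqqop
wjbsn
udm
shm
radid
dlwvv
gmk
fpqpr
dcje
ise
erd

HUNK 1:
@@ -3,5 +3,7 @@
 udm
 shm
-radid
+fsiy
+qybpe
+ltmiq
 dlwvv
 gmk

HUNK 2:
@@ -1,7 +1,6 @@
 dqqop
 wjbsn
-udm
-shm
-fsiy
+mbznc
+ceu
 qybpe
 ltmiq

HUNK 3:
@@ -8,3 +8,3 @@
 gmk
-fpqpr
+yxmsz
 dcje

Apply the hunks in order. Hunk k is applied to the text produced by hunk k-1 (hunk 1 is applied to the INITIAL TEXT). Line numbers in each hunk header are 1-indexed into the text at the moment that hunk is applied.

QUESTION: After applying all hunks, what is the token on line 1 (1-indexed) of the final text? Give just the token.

Answer: dqqop

Derivation:
Hunk 1: at line 3 remove [radid] add [fsiy,qybpe,ltmiq] -> 13 lines: dqqop wjbsn udm shm fsiy qybpe ltmiq dlwvv gmk fpqpr dcje ise erd
Hunk 2: at line 1 remove [udm,shm,fsiy] add [mbznc,ceu] -> 12 lines: dqqop wjbsn mbznc ceu qybpe ltmiq dlwvv gmk fpqpr dcje ise erd
Hunk 3: at line 8 remove [fpqpr] add [yxmsz] -> 12 lines: dqqop wjbsn mbznc ceu qybpe ltmiq dlwvv gmk yxmsz dcje ise erd
Final line 1: dqqop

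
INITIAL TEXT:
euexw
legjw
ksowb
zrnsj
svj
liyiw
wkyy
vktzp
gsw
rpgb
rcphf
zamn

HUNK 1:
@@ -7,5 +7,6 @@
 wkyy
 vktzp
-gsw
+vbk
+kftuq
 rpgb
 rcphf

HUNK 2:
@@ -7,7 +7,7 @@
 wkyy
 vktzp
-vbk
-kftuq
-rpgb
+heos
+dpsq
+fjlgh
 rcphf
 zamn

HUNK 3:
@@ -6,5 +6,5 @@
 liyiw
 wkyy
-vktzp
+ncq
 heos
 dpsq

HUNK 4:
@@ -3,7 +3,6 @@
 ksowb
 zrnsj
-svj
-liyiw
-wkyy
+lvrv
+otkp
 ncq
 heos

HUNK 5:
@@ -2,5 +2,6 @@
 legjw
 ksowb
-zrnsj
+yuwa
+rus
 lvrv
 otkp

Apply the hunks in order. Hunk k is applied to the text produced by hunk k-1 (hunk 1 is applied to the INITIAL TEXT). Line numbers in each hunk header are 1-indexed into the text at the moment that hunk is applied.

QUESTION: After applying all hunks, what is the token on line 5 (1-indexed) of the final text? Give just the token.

Answer: rus

Derivation:
Hunk 1: at line 7 remove [gsw] add [vbk,kftuq] -> 13 lines: euexw legjw ksowb zrnsj svj liyiw wkyy vktzp vbk kftuq rpgb rcphf zamn
Hunk 2: at line 7 remove [vbk,kftuq,rpgb] add [heos,dpsq,fjlgh] -> 13 lines: euexw legjw ksowb zrnsj svj liyiw wkyy vktzp heos dpsq fjlgh rcphf zamn
Hunk 3: at line 6 remove [vktzp] add [ncq] -> 13 lines: euexw legjw ksowb zrnsj svj liyiw wkyy ncq heos dpsq fjlgh rcphf zamn
Hunk 4: at line 3 remove [svj,liyiw,wkyy] add [lvrv,otkp] -> 12 lines: euexw legjw ksowb zrnsj lvrv otkp ncq heos dpsq fjlgh rcphf zamn
Hunk 5: at line 2 remove [zrnsj] add [yuwa,rus] -> 13 lines: euexw legjw ksowb yuwa rus lvrv otkp ncq heos dpsq fjlgh rcphf zamn
Final line 5: rus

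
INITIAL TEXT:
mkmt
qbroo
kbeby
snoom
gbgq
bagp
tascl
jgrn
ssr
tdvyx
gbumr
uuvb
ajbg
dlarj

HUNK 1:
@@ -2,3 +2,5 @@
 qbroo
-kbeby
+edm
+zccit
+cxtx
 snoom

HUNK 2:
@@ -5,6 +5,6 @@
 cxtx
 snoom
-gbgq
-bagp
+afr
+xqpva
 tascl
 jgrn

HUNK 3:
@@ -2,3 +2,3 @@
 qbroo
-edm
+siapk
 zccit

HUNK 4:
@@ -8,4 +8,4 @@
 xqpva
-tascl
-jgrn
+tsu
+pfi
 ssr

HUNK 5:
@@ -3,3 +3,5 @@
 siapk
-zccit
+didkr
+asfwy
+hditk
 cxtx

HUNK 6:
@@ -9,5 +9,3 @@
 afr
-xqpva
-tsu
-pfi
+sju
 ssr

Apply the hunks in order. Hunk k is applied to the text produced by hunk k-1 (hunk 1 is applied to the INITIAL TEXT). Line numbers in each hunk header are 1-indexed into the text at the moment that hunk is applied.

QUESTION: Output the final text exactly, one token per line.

Hunk 1: at line 2 remove [kbeby] add [edm,zccit,cxtx] -> 16 lines: mkmt qbroo edm zccit cxtx snoom gbgq bagp tascl jgrn ssr tdvyx gbumr uuvb ajbg dlarj
Hunk 2: at line 5 remove [gbgq,bagp] add [afr,xqpva] -> 16 lines: mkmt qbroo edm zccit cxtx snoom afr xqpva tascl jgrn ssr tdvyx gbumr uuvb ajbg dlarj
Hunk 3: at line 2 remove [edm] add [siapk] -> 16 lines: mkmt qbroo siapk zccit cxtx snoom afr xqpva tascl jgrn ssr tdvyx gbumr uuvb ajbg dlarj
Hunk 4: at line 8 remove [tascl,jgrn] add [tsu,pfi] -> 16 lines: mkmt qbroo siapk zccit cxtx snoom afr xqpva tsu pfi ssr tdvyx gbumr uuvb ajbg dlarj
Hunk 5: at line 3 remove [zccit] add [didkr,asfwy,hditk] -> 18 lines: mkmt qbroo siapk didkr asfwy hditk cxtx snoom afr xqpva tsu pfi ssr tdvyx gbumr uuvb ajbg dlarj
Hunk 6: at line 9 remove [xqpva,tsu,pfi] add [sju] -> 16 lines: mkmt qbroo siapk didkr asfwy hditk cxtx snoom afr sju ssr tdvyx gbumr uuvb ajbg dlarj

Answer: mkmt
qbroo
siapk
didkr
asfwy
hditk
cxtx
snoom
afr
sju
ssr
tdvyx
gbumr
uuvb
ajbg
dlarj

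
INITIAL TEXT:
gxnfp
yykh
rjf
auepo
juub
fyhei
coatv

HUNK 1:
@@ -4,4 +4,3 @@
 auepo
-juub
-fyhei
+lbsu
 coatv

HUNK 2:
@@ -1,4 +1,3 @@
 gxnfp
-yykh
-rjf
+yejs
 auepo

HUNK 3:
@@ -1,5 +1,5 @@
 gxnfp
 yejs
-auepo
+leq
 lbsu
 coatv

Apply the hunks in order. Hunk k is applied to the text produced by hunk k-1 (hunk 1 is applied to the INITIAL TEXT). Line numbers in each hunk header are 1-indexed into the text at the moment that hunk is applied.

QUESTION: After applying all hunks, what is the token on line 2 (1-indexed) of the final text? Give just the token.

Hunk 1: at line 4 remove [juub,fyhei] add [lbsu] -> 6 lines: gxnfp yykh rjf auepo lbsu coatv
Hunk 2: at line 1 remove [yykh,rjf] add [yejs] -> 5 lines: gxnfp yejs auepo lbsu coatv
Hunk 3: at line 1 remove [auepo] add [leq] -> 5 lines: gxnfp yejs leq lbsu coatv
Final line 2: yejs

Answer: yejs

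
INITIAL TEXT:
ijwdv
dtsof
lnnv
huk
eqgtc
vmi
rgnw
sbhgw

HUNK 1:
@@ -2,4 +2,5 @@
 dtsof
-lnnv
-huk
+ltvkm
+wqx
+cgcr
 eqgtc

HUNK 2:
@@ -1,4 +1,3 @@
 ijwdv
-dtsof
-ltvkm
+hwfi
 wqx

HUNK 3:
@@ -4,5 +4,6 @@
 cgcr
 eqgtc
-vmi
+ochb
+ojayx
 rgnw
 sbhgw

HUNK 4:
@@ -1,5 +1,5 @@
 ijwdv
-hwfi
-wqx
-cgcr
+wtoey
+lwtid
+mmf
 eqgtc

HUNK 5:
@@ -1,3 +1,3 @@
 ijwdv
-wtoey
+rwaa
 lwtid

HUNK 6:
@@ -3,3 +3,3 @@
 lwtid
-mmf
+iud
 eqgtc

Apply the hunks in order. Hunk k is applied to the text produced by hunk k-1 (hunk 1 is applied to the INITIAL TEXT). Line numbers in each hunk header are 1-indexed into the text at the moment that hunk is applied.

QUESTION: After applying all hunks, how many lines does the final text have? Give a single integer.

Hunk 1: at line 2 remove [lnnv,huk] add [ltvkm,wqx,cgcr] -> 9 lines: ijwdv dtsof ltvkm wqx cgcr eqgtc vmi rgnw sbhgw
Hunk 2: at line 1 remove [dtsof,ltvkm] add [hwfi] -> 8 lines: ijwdv hwfi wqx cgcr eqgtc vmi rgnw sbhgw
Hunk 3: at line 4 remove [vmi] add [ochb,ojayx] -> 9 lines: ijwdv hwfi wqx cgcr eqgtc ochb ojayx rgnw sbhgw
Hunk 4: at line 1 remove [hwfi,wqx,cgcr] add [wtoey,lwtid,mmf] -> 9 lines: ijwdv wtoey lwtid mmf eqgtc ochb ojayx rgnw sbhgw
Hunk 5: at line 1 remove [wtoey] add [rwaa] -> 9 lines: ijwdv rwaa lwtid mmf eqgtc ochb ojayx rgnw sbhgw
Hunk 6: at line 3 remove [mmf] add [iud] -> 9 lines: ijwdv rwaa lwtid iud eqgtc ochb ojayx rgnw sbhgw
Final line count: 9

Answer: 9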